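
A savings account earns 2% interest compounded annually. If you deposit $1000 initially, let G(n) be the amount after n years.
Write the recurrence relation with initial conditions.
Each year the balance grows by 2%, i.e. is multiplied by 1 + 2/100 = 1.02, so G(n) = 1.02 × G(n-1). The initial deposit gives G(0) = 1000.
Unrolling gives the closed form G(n) = 1000 × (1.02)ⁿ.

G(n) = 1.02 × G(n-1), G(0) = 1000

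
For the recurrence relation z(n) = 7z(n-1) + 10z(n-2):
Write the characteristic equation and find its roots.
Substitute z(n) = rⁿ and divide through by rⁿ⁻²: r² - 7r - 10 = 0
Discriminant: 7² + 4·10 = 89, not a perfect square, so by the quadratic formula r = (7 ± √89)/2.
General solution: z(n) = A·r₁ⁿ + B·r₂ⁿ where r₁,r₂ = (7 ± √89)/2

Characteristic: r² - 7r - 10 = 0, Roots: r = (7 ± √89)/2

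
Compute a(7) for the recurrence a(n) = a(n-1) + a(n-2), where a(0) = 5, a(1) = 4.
Computing the sequence terms:
5, 4, 9, 13, 22, 35, 57, 92

92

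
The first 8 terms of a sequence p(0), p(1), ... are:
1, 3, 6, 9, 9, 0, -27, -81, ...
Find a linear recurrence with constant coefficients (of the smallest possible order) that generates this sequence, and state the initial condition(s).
Look for the lowest-order linear relation among consecutive terms.
Observation: p(n) - 3·p(n-1) - (-3)·p(n-2) = 0 holds for the shown terms, and no order-1 relation p(n) = α·p(n-1) + β fits.
Check at n=3: 3·6 + (-3)·3 = 9. ✓

p(n) = 3p(n-1) - 3p(n-2), p(0) = 1, p(1) = 3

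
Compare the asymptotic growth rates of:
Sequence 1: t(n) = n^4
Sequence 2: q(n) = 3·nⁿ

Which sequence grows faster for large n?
Comparing growth rates:
Growth-rate hierarchy: log n ≺ any polynomial ≺ any exponential cⁿ (c>1) ≺ n! ≺ nⁿ.
super-exponential nⁿ dominates polynomial degree 4 asymptotically.

q(n) grows faster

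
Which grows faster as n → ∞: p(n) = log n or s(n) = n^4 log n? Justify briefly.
Comparing growth rates:
Growth-rate hierarchy: log n ≺ any polynomial ≺ any exponential cⁿ (c>1) ≺ n! ≺ nⁿ.
polynomial degree 4 (with log factor) dominates logarithmic asymptotically.

s(n) grows faster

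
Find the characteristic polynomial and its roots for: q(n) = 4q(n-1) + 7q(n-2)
Substitute q(n) = rⁿ and divide through by rⁿ⁻²: r² - 4r - 7 = 0
Discriminant: 4² + 4·7 = 44, not a perfect square, so by the quadratic formula r = (4 ± √44)/2.
General solution: q(n) = A·r₁ⁿ + B·r₂ⁿ where r₁,r₂ = (4 ± √44)/2

Characteristic: r² - 4r - 7 = 0, Roots: r = (4 ± √44)/2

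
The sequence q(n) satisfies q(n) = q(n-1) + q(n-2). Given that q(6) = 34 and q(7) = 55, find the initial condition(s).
Work backwards using q(k) = q(k+2) - q(k+1):
q(5) = q(7) - q(6) = 55 - 34 = 21
q(4) = q(6) - q(5) = 34 - 21 = 13
q(3) = q(5) - q(4) = 21 - 13 = 8
q(2) = q(4) - q(3) = 13 - 8 = 5
q(1) = q(3) - q(2) = 8 - 5 = 3
q(0) = q(2) - q(1) = 5 - 3 = 2

q(0) = 2, q(1) = 3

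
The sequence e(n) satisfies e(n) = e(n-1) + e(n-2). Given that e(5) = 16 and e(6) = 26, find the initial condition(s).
Work backwards using e(k) = e(k+2) - e(k+1):
e(4) = e(6) - e(5) = 26 - 16 = 10
e(3) = e(5) - e(4) = 16 - 10 = 6
e(2) = e(4) - e(3) = 10 - 6 = 4
e(1) = e(3) - e(2) = 6 - 4 = 2
e(0) = e(2) - e(1) = 4 - 2 = 2

e(0) = 2, e(1) = 2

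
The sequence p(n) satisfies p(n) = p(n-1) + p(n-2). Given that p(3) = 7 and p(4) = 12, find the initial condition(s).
Work backwards using p(k) = p(k+2) - p(k+1):
p(2) = p(4) - p(3) = 12 - 7 = 5
p(1) = p(3) - p(2) = 7 - 5 = 2
p(0) = p(2) - p(1) = 5 - 2 = 3

p(0) = 3, p(1) = 2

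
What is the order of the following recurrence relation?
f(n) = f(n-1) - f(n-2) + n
The order is the largest lag k for which f(n-k) appears. Here the deepest term is f(n-2) (the n term is non-homogeneous and does not affect the order), so the order is 2.

Order 2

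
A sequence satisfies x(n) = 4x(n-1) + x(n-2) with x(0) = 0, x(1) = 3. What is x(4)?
Computing the sequence terms:
0, 3, 12, 51, 216

216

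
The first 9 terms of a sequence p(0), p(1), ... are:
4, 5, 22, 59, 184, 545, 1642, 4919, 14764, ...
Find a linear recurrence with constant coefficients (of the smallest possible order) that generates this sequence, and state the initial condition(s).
Look for the lowest-order linear relation among consecutive terms.
Observation: p(n) - 2·p(n-1) - (3)·p(n-2) = 0 holds for the shown terms, and no order-1 relation p(n) = α·p(n-1) + β fits.
Check at n=3: 2·22 + (3)·5 = 59. ✓

p(n) = 2p(n-1) + 3p(n-2), p(0) = 4, p(1) = 5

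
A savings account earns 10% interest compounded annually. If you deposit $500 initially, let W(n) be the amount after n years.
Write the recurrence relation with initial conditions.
Each year the balance grows by 10%, i.e. is multiplied by 1 + 10/100 = 1.1, so W(n) = 1.1 × W(n-1). The initial deposit gives W(0) = 500.
Unrolling gives the closed form W(n) = 500 × (1.1)ⁿ.

W(n) = 1.1 × W(n-1), W(0) = 500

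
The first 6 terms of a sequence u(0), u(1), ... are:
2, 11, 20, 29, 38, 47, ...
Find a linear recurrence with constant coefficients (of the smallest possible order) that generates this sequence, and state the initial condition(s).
Look for the lowest-order linear relation among consecutive terms.
Observation: consecutive differences are constant (= 9).
Check at n=2: 1·11 + 9 = 20. ✓

u(n) = u(n-1) + 9, u(0) = 2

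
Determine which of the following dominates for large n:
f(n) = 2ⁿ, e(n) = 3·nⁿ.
Comparing growth rates:
Growth-rate hierarchy: log n ≺ any polynomial ≺ any exponential cⁿ (c>1) ≺ n! ≺ nⁿ.
super-exponential nⁿ dominates exponential base 2 asymptotically.

e(n) grows faster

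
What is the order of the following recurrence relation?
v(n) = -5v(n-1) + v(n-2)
The order is the largest lag k for which v(n-k) appears. Here the deepest term is v(n-2), so the order is 2.

Order 2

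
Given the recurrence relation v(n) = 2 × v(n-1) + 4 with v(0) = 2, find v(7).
Computing step by step:
v(0) = 2
v(1) = 2 × 2 + 4 = 8
v(2) = 2 × 8 + 4 = 20
v(3) = 2 × 20 + 4 = 44
v(4) = 2 × 44 + 4 = 92
v(5) = 2 × 92 + 4 = 188
v(6) = 2 × 188 + 4 = 380
v(7) = 2 × 380 + 4 = 764

764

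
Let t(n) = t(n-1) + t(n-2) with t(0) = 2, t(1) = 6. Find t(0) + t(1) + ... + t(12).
Computing the sequence terms: 2, 6, 8, 14, 22, 36, 58, 94, 152, 246, 398, 644, 1042
Adding these values together:

2722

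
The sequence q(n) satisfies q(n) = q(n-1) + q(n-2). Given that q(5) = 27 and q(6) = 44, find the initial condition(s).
Work backwards using q(k) = q(k+2) - q(k+1):
q(4) = q(6) - q(5) = 44 - 27 = 17
q(3) = q(5) - q(4) = 27 - 17 = 10
q(2) = q(4) - q(3) = 17 - 10 = 7
q(1) = q(3) - q(2) = 10 - 7 = 3
q(0) = q(2) - q(1) = 7 - 3 = 4

q(0) = 4, q(1) = 3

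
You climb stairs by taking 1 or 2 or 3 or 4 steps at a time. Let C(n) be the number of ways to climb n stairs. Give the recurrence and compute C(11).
Condition on the size of the last step (1 to 4): before it there were n-1, …, n-4 stairs climbed, and these cases are disjoint, so C(n) = C(n-1) + C(n-2) + C(n-3) + C(n-4) (order-4 linear recurrence).
Initial conditions by direct count (compositions of i into parts ≤ 4): C(1) = 1; C(2) = 2; C(3) = 4; C(4) = 8.
Iterating the recurrence: C(5) = 15, C(6) = 29, C(7) = 56, C(8) = 108, C(9) = 208, C(10) = 401, C(11) = 773.

C(n) = C(n-1) + C(n-2) + C(n-3) + C(n-4), C(1) = 1, C(2) = 2, C(3) = 4, C(4) = 8; C(11) = 773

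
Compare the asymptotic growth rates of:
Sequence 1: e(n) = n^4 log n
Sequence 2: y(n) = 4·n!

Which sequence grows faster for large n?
Comparing growth rates:
Growth-rate hierarchy: log n ≺ any polynomial ≺ any exponential cⁿ (c>1) ≺ n! ≺ nⁿ.
factorial dominates polynomial degree 4 (with log factor) asymptotically.

y(n) grows faster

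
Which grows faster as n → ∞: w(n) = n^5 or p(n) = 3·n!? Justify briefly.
Comparing growth rates:
Growth-rate hierarchy: log n ≺ any polynomial ≺ any exponential cⁿ (c>1) ≺ n! ≺ nⁿ.
factorial dominates polynomial degree 5 asymptotically.

p(n) grows faster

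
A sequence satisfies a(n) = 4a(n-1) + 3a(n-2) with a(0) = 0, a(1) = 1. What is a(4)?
Computing the sequence terms:
0, 1, 4, 19, 88

88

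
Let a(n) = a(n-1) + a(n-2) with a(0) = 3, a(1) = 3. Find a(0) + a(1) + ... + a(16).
Computing the sequence terms: 3, 3, 6, 9, 15, 24, 39, 63, 102, 165, 267, 432, 699, 1131, 1830, 2961, 4791
Adding these values together:

12540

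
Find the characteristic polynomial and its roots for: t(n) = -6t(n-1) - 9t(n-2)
Substitute t(n) = rⁿ and divide through by rⁿ⁻²: r² + 6r + 9 = 0
Factor: (r + 3)² = 0, so r = -3 (double root).
General solution: t(n) = (A + Bn)·(-3)ⁿ

Characteristic: r² + 6r + 9 = 0, Roots: r = -3 (double root)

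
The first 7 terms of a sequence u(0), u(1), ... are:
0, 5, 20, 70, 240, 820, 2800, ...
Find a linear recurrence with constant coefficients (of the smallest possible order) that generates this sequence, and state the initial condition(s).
Look for the lowest-order linear relation among consecutive terms.
Observation: u(n) - 4·u(n-1) - (-2)·u(n-2) = 0 holds for the shown terms, and no order-1 relation u(n) = α·u(n-1) + β fits.
Check at n=3: 4·20 + (-2)·5 = 70. ✓

u(n) = 4u(n-1) - 2u(n-2), u(0) = 0, u(1) = 5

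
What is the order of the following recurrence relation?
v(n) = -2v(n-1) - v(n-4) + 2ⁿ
The order is the largest lag k for which v(n-k) appears. Here the deepest term is v(n-4) (the 2ⁿ term is non-homogeneous and does not affect the order), so the order is 4.

Order 4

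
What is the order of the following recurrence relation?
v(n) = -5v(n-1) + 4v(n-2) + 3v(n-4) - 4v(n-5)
The order is the largest lag k for which v(n-k) appears. Here the deepest term is v(n-5), so the order is 5.

Order 5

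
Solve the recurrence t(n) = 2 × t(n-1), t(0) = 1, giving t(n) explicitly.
Recurrence: t(n) = 2 × t(n-1), initial: t(0) = 1.
Each term is 2 times the previous, so this is geometric with ratio 2. After n steps: t(n) = t(0)·2ⁿ = 2ⁿ.

t(n) = 2ⁿ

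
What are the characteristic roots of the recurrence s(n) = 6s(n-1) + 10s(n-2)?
Substitute s(n) = rⁿ and divide through by rⁿ⁻²: r² - 6r - 10 = 0
Discriminant: 6² + 4·10 = 76, not a perfect square, so by the quadratic formula r = (6 ± √76)/2.
General solution: s(n) = A·r₁ⁿ + B·r₂ⁿ where r₁,r₂ = (6 ± √76)/2

Characteristic: r² - 6r - 10 = 0, Roots: r = (6 ± √76)/2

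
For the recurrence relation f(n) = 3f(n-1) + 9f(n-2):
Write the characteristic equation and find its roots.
Substitute f(n) = rⁿ and divide through by rⁿ⁻²: r² - 3r - 9 = 0
Discriminant: 3² + 4·9 = 45, not a perfect square, so by the quadratic formula r = (3 ± √45)/2.
General solution: f(n) = A·r₁ⁿ + B·r₂ⁿ where r₁,r₂ = (3 ± √45)/2

Characteristic: r² - 3r - 9 = 0, Roots: r = (3 ± √45)/2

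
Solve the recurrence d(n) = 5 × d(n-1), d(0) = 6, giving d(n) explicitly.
Recurrence: d(n) = 5 × d(n-1), initial: d(0) = 6.
Each term is 5 times the previous, so this is geometric with ratio 5. After n steps: d(n) = d(0)·5ⁿ = 6·5ⁿ.

d(n) = 6·5ⁿ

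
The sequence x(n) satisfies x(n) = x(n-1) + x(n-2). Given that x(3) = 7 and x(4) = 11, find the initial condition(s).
Work backwards using x(k) = x(k+2) - x(k+1):
x(2) = x(4) - x(3) = 11 - 7 = 4
x(1) = x(3) - x(2) = 7 - 4 = 3
x(0) = x(2) - x(1) = 4 - 3 = 1

x(0) = 1, x(1) = 3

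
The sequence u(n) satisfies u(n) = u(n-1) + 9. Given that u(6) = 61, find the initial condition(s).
u(6) = u(0) + 6·9, so u(0) = 61 - 54 = 7.

u(0) = 7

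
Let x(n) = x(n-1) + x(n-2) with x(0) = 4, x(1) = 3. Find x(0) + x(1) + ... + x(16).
Computing the sequence terms: 4, 3, 7, 10, 17, 27, 44, 71, 115, 186, 301, 487, 788, 1275, 2063, 3338, 5401
Adding these values together:

14137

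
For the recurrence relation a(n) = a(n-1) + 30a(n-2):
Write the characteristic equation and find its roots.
Substitute a(n) = rⁿ and divide through by rⁿ⁻²: r² - r - 30 = 0
Factor: (r - 6)(r + 5) = 0, so r = 6, -5.
General solution: a(n) = A·6ⁿ + B·(-5)ⁿ

Characteristic: r² - r - 30 = 0, Roots: r = 6, -5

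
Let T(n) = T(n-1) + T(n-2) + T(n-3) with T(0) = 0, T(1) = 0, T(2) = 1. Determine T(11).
Computing the sequence terms:
0, 0, 1, 1, 2, 4, 7, 13, 24, 44, 81, 149

149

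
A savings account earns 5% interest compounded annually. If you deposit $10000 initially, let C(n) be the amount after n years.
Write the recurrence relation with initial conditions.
Each year the balance grows by 5%, i.e. is multiplied by 1 + 5/100 = 1.05, so C(n) = 1.05 × C(n-1). The initial deposit gives C(0) = 10000.
Unrolling gives the closed form C(n) = 10000 × (1.05)ⁿ.

C(n) = 1.05 × C(n-1), C(0) = 10000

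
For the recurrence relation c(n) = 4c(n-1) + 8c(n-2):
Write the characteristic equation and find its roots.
Substitute c(n) = rⁿ and divide through by rⁿ⁻²: r² - 4r - 8 = 0
Discriminant: 4² + 4·8 = 48, not a perfect square, so by the quadratic formula r = (4 ± √48)/2.
General solution: c(n) = A·r₁ⁿ + B·r₂ⁿ where r₁,r₂ = (4 ± √48)/2

Characteristic: r² - 4r - 8 = 0, Roots: r = (4 ± √48)/2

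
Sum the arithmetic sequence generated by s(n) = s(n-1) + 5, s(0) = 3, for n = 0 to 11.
Computing the sequence terms: 3, 8, 13, 18, 23, 28, 33, 38, 43, 48, 53, 58
Adding these values together:

366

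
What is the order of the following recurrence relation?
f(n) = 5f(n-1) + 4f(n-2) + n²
The order is the largest lag k for which f(n-k) appears. Here the deepest term is f(n-2) (the n² term is non-homogeneous and does not affect the order), so the order is 2.

Order 2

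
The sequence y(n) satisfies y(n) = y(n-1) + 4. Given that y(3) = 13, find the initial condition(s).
y(3) = y(0) + 3·4, so y(0) = 13 - 12 = 1.

y(0) = 1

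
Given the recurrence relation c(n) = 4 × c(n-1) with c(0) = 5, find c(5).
Computing step by step:
c(0) = 5
c(1) = 4 × 5 = 20
c(2) = 4 × 20 = 80
c(3) = 4 × 80 = 320
c(4) = 4 × 320 = 1280
c(5) = 4 × 1280 = 5120

5120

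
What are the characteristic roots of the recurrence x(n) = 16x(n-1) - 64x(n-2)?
Substitute x(n) = rⁿ and divide through by rⁿ⁻²: r² - 16r + 64 = 0
Factor: (r - 8)² = 0, so r = 8 (double root).
General solution: x(n) = (A + Bn)·8ⁿ

Characteristic: r² - 16r + 64 = 0, Roots: r = 8 (double root)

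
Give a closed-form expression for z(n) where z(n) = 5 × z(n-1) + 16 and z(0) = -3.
Recurrence: z(n) = 5 × z(n-1) + 16, initial: z(0) = -3.
Try z(n) = A·5ⁿ + C. Substituting: A·5ⁿ + C = 5(A·5ⁿ⁻¹ + C) + 16 = A·5ⁿ + 5C + 16, so C = 5C + 16, giving C = -4. Then z(0) = A - 4 = -3 gives A = 1.

z(n) = 5ⁿ - 4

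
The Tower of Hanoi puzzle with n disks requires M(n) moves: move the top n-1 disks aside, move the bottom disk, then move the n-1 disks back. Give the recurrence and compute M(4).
Moving n disks = move the top n-1 disks aside (M(n-1) moves) + move the largest disk (1 move) + move the n-1 disks back on top (M(n-1) moves), so M(n) = 2M(n-1) + 1, with M(1) = 1 (a single disk takes one move).
First terms: 1, 3, 7, 15, … — each is one less than a power of 2. Indeed M(n) + 1 = 2(M(n-1) + 1) with M(1) + 1 = 2, so M(n) + 1 = 2ⁿ and M(n) = 2ⁿ - 1.
Hence M(4) = 2^4 - 1 = 16 - 1 = 15.

M(n) = 2M(n-1) + 1, M(1) = 1; M(4) = 15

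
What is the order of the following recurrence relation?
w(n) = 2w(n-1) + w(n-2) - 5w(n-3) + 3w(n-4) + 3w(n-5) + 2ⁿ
The order is the largest lag k for which w(n-k) appears. Here the deepest term is w(n-5) (the 2ⁿ term is non-homogeneous and does not affect the order), so the order is 5.

Order 5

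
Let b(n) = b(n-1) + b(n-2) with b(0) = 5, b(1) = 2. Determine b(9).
Computing the sequence terms:
5, 2, 7, 9, 16, 25, 41, 66, 107, 173

173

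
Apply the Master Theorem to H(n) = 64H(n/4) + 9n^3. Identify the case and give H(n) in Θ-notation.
Master Theorem template: H(n) = a·H(n/b) + f(n).
Here: a=64, b=4, f(n)=9n^3
Compute log_b(a) = log_4(64) = 3.
f(n) = 9n^3 = Θ(n^3). Case 2: H(n) = Θ(n^3 log n).

Case 2: H(n) = Θ(n^3 log n)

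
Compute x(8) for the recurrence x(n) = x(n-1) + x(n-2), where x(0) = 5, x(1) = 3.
Computing the sequence terms:
5, 3, 8, 11, 19, 30, 49, 79, 128

128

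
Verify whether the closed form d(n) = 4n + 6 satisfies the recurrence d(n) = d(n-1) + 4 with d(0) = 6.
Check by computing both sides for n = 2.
From the recurrence with d(0) = 6:
  d(0) = 6, d(1) = 10, d(2) = 14
  so the recurrence gives d(2) = 14.
From the proposed closed form d(n) = 4n + 6:
  d(2) = 14.
Both sides give 14 at n = 2, and the initial condition(s) match, so the closed form is consistent.

Yes, the closed form is correct.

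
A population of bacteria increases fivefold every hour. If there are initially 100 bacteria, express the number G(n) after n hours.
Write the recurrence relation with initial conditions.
Each hour multiplies the count by 5, so the count after n hours depends only on the count after n-1 hours: G(n) = 5 × G(n-1). The starting count gives G(0) = 100.
Unrolling n times gives the closed form G(n) = 100 × 5ⁿ.

G(n) = 5 × G(n-1), G(0) = 100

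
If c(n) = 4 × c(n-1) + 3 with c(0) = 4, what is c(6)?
Computing step by step:
c(0) = 4
c(1) = 4 × 4 + 3 = 19
c(2) = 4 × 19 + 3 = 79
c(3) = 4 × 79 + 3 = 319
c(4) = 4 × 319 + 3 = 1279
c(5) = 4 × 1279 + 3 = 5119
c(6) = 4 × 5119 + 3 = 20479

20479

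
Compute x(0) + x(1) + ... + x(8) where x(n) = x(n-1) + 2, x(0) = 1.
Computing the sequence terms: 1, 3, 5, 7, 9, 11, 13, 15, 17
Adding these values together:

81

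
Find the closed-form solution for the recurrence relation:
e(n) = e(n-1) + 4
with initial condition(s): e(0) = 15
Recurrence: e(n) = e(n-1) + 4, initial: e(0) = 15.
Each step adds 4, so e(n) = e(0) + 4n = 4n + 15.

e(n) = 4n + 15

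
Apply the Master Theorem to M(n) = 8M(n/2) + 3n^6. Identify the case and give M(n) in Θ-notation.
Master Theorem template: M(n) = a·M(n/b) + f(n).
Here: a=8, b=2, f(n)=3n^6
Compute log_b(a) = log_2(8) = 3.
f(n) = 3n^6 = Ω(n^(3+ε)) with ε = 3, and the regularity condition holds (a·f(n/b) = (a/b^6)·f(n) with a/b^6 = 2^-3 < 1). Case 3: M(n) = Θ(f(n)) = Θ(n^6).

Case 3: M(n) = Θ(n^6)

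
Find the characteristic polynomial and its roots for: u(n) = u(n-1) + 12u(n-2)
Substitute u(n) = rⁿ and divide through by rⁿ⁻²: r² - r - 12 = 0
Factor: (r + 3)(r - 4) = 0, so r = -3, 4.
General solution: u(n) = A·(-3)ⁿ + B·4ⁿ

Characteristic: r² - r - 12 = 0, Roots: r = -3, 4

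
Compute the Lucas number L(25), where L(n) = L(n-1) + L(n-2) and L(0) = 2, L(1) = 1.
Computing the sequence terms:
2, 1, 3, 4, 7, 11, 18, 29, 47, 76, 123, 199, 322, 521, 843, 1364, 2207, 3571, 5778, 9349, 15127, 24476, 39603, 64079, 103682, 167761

167761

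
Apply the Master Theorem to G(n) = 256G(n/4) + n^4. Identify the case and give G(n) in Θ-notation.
Master Theorem template: G(n) = a·G(n/b) + f(n).
Here: a=256, b=4, f(n)=n^4
Compute log_b(a) = log_4(256) = 4.
f(n) = n^4 = Θ(n^4). Case 2: G(n) = Θ(n^4 log n).

Case 2: G(n) = Θ(n^4 log n)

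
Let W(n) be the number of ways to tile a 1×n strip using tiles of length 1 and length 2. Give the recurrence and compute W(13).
Condition on the last tile: it has length 1 (leaving a 1×(n-1) strip) or length 2 (leaving a 1×(n-2) strip), so W(n) = W(n-1) + W(n-2) (order-2 linear recurrence).
For 0 ≤ i < 2 only unit tiles fit, so W(i) = 1.
Iterating the recurrence: W(2) = 2, W(3) = 3, W(4) = 5, W(5) = 8, W(6) = 13, W(7) = 21, W(8) = 34, W(9) = 55, W(10) = 89, W(11) = 144, W(12) = 233, W(13) = 377.

W(n) = W(n-1) + W(n-2), with W(i) = 1 for 0 ≤ i < 2; W(13) = 377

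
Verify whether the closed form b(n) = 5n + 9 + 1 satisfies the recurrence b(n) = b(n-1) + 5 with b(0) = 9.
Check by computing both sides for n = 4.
From the recurrence with b(0) = 9:
  b(0) = 9, b(1) = 14, b(2) = 19, b(3) = 24, b(4) = 29
  so the recurrence gives b(4) = 29.
From the proposed closed form b(n) = 5n + 9 + 1:
  b(4) = 30.
The recurrence gives 29 but the closed form gives 30, so the closed form does not satisfy the recurrence.

No, the closed form is incorrect.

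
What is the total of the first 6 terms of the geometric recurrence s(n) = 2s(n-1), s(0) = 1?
Computing the sequence terms: 1, 2, 4, 8, 16, 32
Adding these values together:

63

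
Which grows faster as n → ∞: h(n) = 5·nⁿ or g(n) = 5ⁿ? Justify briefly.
Comparing growth rates:
Growth-rate hierarchy: log n ≺ any polynomial ≺ any exponential cⁿ (c>1) ≺ n! ≺ nⁿ.
super-exponential nⁿ dominates exponential base 5 asymptotically.

h(n) grows faster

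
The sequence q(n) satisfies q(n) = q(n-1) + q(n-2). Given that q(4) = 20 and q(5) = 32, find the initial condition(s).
Work backwards using q(k) = q(k+2) - q(k+1):
q(3) = q(5) - q(4) = 32 - 20 = 12
q(2) = q(4) - q(3) = 20 - 12 = 8
q(1) = q(3) - q(2) = 12 - 8 = 4
q(0) = q(2) - q(1) = 8 - 4 = 4

q(0) = 4, q(1) = 4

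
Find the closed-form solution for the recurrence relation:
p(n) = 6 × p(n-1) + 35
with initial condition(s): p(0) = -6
Recurrence: p(n) = 6 × p(n-1) + 35, initial: p(0) = -6.
Try p(n) = A·6ⁿ + C. Substituting: A·6ⁿ + C = 6(A·6ⁿ⁻¹ + C) + 35 = A·6ⁿ + 6C + 35, so C = 6C + 35, giving C = -7. Then p(0) = A - 7 = -6 gives A = 1.

p(n) = 6ⁿ - 7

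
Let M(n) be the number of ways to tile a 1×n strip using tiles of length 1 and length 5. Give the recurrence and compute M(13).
Condition on the last tile: it has length 1 (leaving a 1×(n-1) strip) or length 5 (leaving a 1×(n-5) strip), so M(n) = M(n-1) + M(n-5) (order-5 linear recurrence).
For 0 ≤ i < 5 only unit tiles fit, so M(i) = 1.
Iterating the recurrence: M(5) = 2, M(6) = 3, M(7) = 4, M(8) = 5, M(9) = 6, M(10) = 8, M(11) = 11, M(12) = 15, M(13) = 20.

M(n) = M(n-1) + M(n-5), with M(i) = 1 for 0 ≤ i < 5; M(13) = 20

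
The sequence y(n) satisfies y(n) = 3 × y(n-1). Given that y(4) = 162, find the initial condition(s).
In general y(n) = 3ⁿ · y(0). At n = 4: y(0) = y(4) / 3^4 = 162 / 81 = 2.

y(0) = 2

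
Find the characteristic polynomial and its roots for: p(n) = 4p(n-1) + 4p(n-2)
Substitute p(n) = rⁿ and divide through by rⁿ⁻²: r² - 4r - 4 = 0
Discriminant: 4² + 4·4 = 32, not a perfect square, so by the quadratic formula r = (4 ± √32)/2.
General solution: p(n) = A·r₁ⁿ + B·r₂ⁿ where r₁,r₂ = (4 ± √32)/2

Characteristic: r² - 4r - 4 = 0, Roots: r = (4 ± √32)/2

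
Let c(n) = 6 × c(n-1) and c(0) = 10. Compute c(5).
Computing step by step:
c(0) = 10
c(1) = 6 × 10 = 60
c(2) = 6 × 60 = 360
c(3) = 6 × 360 = 2160
c(4) = 6 × 2160 = 12960
c(5) = 6 × 12960 = 77760

77760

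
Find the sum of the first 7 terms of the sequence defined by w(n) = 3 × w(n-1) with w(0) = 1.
Computing the sequence terms: 1, 3, 9, 27, 81, 243, 729
Adding these values together:

1093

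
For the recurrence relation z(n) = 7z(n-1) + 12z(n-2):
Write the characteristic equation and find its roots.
Substitute z(n) = rⁿ and divide through by rⁿ⁻²: r² - 7r - 12 = 0
Discriminant: 7² + 4·12 = 97, not a perfect square, so by the quadratic formula r = (7 ± √97)/2.
General solution: z(n) = A·r₁ⁿ + B·r₂ⁿ where r₁,r₂ = (7 ± √97)/2

Characteristic: r² - 7r - 12 = 0, Roots: r = (7 ± √97)/2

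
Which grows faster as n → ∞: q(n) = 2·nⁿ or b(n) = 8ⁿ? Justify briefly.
Comparing growth rates:
Growth-rate hierarchy: log n ≺ any polynomial ≺ any exponential cⁿ (c>1) ≺ n! ≺ nⁿ.
super-exponential nⁿ dominates exponential base 8 asymptotically.

q(n) grows faster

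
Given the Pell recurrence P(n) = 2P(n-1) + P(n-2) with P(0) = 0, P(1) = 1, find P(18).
Computing the sequence terms:
0, 1, 2, 5, 12, 29, 70, 169, 408, 985, 2378, 5741, 13860, 33461, 80782, 195025, 470832, 1136689, 2744210

2744210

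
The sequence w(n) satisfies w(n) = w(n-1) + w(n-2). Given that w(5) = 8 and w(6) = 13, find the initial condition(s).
Work backwards using w(k) = w(k+2) - w(k+1):
w(4) = w(6) - w(5) = 13 - 8 = 5
w(3) = w(5) - w(4) = 8 - 5 = 3
w(2) = w(4) - w(3) = 5 - 3 = 2
w(1) = w(3) - w(2) = 3 - 2 = 1
w(0) = w(2) - w(1) = 2 - 1 = 1

w(0) = 1, w(1) = 1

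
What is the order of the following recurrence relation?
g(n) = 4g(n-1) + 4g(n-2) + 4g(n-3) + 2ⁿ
The order is the largest lag k for which g(n-k) appears. Here the deepest term is g(n-3) (the 2ⁿ term is non-homogeneous and does not affect the order), so the order is 3.

Order 3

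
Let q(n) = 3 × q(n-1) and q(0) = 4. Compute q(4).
Computing step by step:
q(0) = 4
q(1) = 3 × 4 = 12
q(2) = 3 × 12 = 36
q(3) = 3 × 36 = 108
q(4) = 3 × 108 = 324

324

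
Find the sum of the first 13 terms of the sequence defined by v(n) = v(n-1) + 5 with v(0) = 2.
Computing the sequence terms: 2, 7, 12, 17, 22, 27, 32, 37, 42, 47, 52, 57, 62
Adding these values together:

416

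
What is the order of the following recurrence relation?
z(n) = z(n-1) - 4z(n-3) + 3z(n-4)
The order is the largest lag k for which z(n-k) appears. Here the deepest term is z(n-4), so the order is 4.

Order 4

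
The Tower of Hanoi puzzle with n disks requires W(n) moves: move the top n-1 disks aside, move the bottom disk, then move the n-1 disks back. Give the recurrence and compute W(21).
Moving n disks = move the top n-1 disks aside (W(n-1) moves) + move the largest disk (1 move) + move the n-1 disks back on top (W(n-1) moves), so W(n) = 2W(n-1) + 1, with W(1) = 1 (a single disk takes one move).
First terms: 1, 3, 7, 15, 31, 63, … — each is one less than a power of 2. Indeed W(n) + 1 = 2(W(n-1) + 1) with W(1) + 1 = 2, so W(n) + 1 = 2ⁿ and W(n) = 2ⁿ - 1.
Hence W(21) = 2^21 - 1 = 2097152 - 1 = 2097151.

W(n) = 2W(n-1) + 1, W(1) = 1; W(21) = 2097151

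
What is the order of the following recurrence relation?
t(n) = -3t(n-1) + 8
The order is the largest lag k for which t(n-k) appears. Here the deepest term is t(n-1) (the 8 term is non-homogeneous and does not affect the order), so the order is 1.

Order 1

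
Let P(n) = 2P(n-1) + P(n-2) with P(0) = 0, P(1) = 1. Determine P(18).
Computing the sequence terms:
0, 1, 2, 5, 12, 29, 70, 169, 408, 985, 2378, 5741, 13860, 33461, 80782, 195025, 470832, 1136689, 2744210

2744210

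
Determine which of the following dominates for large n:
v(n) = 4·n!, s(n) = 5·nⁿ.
Comparing growth rates:
Growth-rate hierarchy: log n ≺ any polynomial ≺ any exponential cⁿ (c>1) ≺ n! ≺ nⁿ.
super-exponential nⁿ dominates factorial asymptotically.

s(n) grows faster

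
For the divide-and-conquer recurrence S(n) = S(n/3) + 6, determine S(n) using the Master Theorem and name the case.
Master Theorem template: S(n) = a·S(n/b) + f(n).
Here: a=1, b=3, f(n)=6
Compute log_b(a) = log_3(1) = 0.
f(n) = 6 = Θ(1). Case 2: S(n) = Θ(log n).

Case 2: S(n) = Θ(log n)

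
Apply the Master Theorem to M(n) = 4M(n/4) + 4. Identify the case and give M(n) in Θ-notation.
Master Theorem template: M(n) = a·M(n/b) + f(n).
Here: a=4, b=4, f(n)=4
Compute log_b(a) = log_4(4) = 1.
f(n) = 4 = O(n^(1-ε)) with ε = 1. Case 1: M(n) = Θ(n^log_b(a)) = Θ(n).

Case 1: M(n) = Θ(n)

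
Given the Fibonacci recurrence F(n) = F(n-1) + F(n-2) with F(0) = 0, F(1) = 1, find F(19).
Computing the sequence terms:
0, 1, 1, 2, 3, 5, 8, 13, 21, 34, 55, 89, 144, 233, 377, 610, 987, 1597, 2584, 4181

4181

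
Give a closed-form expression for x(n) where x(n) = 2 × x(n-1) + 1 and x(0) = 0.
Recurrence: x(n) = 2 × x(n-1) + 1, initial: x(0) = 0.
Try x(n) = A·2ⁿ + C. Substituting: A·2ⁿ + C = 2(A·2ⁿ⁻¹ + C) + 1 = A·2ⁿ + 2C + 1, so C = 2C + 1, giving C = -1. Then x(0) = A - 1 = 0 gives A = 1.

x(n) = 2ⁿ - 1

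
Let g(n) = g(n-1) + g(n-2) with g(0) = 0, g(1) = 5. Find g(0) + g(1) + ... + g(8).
Computing the sequence terms: 0, 5, 5, 10, 15, 25, 40, 65, 105
Adding these values together:

270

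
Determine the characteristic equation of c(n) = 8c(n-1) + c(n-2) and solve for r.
Substitute c(n) = rⁿ and divide through by rⁿ⁻²: r² - 8r - 1 = 0
Discriminant: 8² + 4·1 = 68, not a perfect square, so by the quadratic formula r = (8 ± √68)/2.
General solution: c(n) = A·r₁ⁿ + B·r₂ⁿ where r₁,r₂ = (8 ± √68)/2

Characteristic: r² - 8r - 1 = 0, Roots: r = (8 ± √68)/2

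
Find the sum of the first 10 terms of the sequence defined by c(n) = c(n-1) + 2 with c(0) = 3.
Computing the sequence terms: 3, 5, 7, 9, 11, 13, 15, 17, 19, 21
Adding these values together:

120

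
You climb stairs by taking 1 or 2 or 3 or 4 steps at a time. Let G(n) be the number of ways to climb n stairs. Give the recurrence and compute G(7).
Condition on the size of the last step (1 to 4): before it there were n-1, …, n-4 stairs climbed, and these cases are disjoint, so G(n) = G(n-1) + G(n-2) + G(n-3) + G(n-4) (order-4 linear recurrence).
Initial conditions by direct count (compositions of i into parts ≤ 4): G(1) = 1; G(2) = 2; G(3) = 4; G(4) = 8.
Iterating the recurrence: G(5) = 15, G(6) = 29, G(7) = 56.

G(n) = G(n-1) + G(n-2) + G(n-3) + G(n-4), G(1) = 1, G(2) = 2, G(3) = 4, G(4) = 8; G(7) = 56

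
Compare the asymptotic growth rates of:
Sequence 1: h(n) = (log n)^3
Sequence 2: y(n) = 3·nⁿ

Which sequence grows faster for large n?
Comparing growth rates:
Growth-rate hierarchy: log n ≺ any polynomial ≺ any exponential cⁿ (c>1) ≺ n! ≺ nⁿ.
super-exponential nⁿ dominates polylogarithmic (log n)^3 asymptotically.

y(n) grows faster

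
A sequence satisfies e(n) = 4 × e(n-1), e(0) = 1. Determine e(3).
Computing step by step:
e(0) = 1
e(1) = 4 × 1 = 4
e(2) = 4 × 4 = 16
e(3) = 4 × 16 = 64

64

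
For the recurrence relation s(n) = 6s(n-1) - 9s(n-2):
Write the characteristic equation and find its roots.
Substitute s(n) = rⁿ and divide through by rⁿ⁻²: r² - 6r + 9 = 0
Factor: (r - 3)² = 0, so r = 3 (double root).
General solution: s(n) = (A + Bn)·3ⁿ

Characteristic: r² - 6r + 9 = 0, Roots: r = 3 (double root)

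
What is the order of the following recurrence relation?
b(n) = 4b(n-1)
The order is the largest lag k for which b(n-k) appears. Here the deepest term is b(n-1), so the order is 1.

Order 1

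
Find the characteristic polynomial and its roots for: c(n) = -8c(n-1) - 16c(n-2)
Substitute c(n) = rⁿ and divide through by rⁿ⁻²: r² + 8r + 16 = 0
Factor: (r + 4)² = 0, so r = -4 (double root).
General solution: c(n) = (A + Bn)·(-4)ⁿ

Characteristic: r² + 8r + 16 = 0, Roots: r = -4 (double root)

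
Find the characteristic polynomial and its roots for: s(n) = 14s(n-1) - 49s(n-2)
Substitute s(n) = rⁿ and divide through by rⁿ⁻²: r² - 14r + 49 = 0
Factor: (r - 7)² = 0, so r = 7 (double root).
General solution: s(n) = (A + Bn)·7ⁿ

Characteristic: r² - 14r + 49 = 0, Roots: r = 7 (double root)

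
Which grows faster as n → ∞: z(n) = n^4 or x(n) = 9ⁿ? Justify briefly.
Comparing growth rates:
Growth-rate hierarchy: log n ≺ any polynomial ≺ any exponential cⁿ (c>1) ≺ n! ≺ nⁿ.
exponential base 9 dominates polynomial degree 4 asymptotically.

x(n) grows faster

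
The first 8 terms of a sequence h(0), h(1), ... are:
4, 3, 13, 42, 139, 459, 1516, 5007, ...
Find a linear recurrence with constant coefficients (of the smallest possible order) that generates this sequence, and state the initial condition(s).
Look for the lowest-order linear relation among consecutive terms.
Observation: h(n) - 3·h(n-1) - (1)·h(n-2) = 0 holds for the shown terms, and no order-1 relation h(n) = α·h(n-1) + β fits.
Check at n=3: 3·13 + (1)·3 = 42. ✓

h(n) = 3h(n-1) + h(n-2), h(0) = 4, h(1) = 3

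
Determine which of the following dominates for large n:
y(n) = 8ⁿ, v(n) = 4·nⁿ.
Comparing growth rates:
Growth-rate hierarchy: log n ≺ any polynomial ≺ any exponential cⁿ (c>1) ≺ n! ≺ nⁿ.
super-exponential nⁿ dominates exponential base 8 asymptotically.

v(n) grows faster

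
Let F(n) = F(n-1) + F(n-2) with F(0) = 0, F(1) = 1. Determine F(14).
Computing the sequence terms:
0, 1, 1, 2, 3, 5, 8, 13, 21, 34, 55, 89, 144, 233, 377

377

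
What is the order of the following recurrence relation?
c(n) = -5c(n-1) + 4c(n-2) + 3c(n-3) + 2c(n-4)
The order is the largest lag k for which c(n-k) appears. Here the deepest term is c(n-4), so the order is 4.

Order 4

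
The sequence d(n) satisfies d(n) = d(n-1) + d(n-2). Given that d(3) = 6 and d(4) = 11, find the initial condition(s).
Work backwards using d(k) = d(k+2) - d(k+1):
d(2) = d(4) - d(3) = 11 - 6 = 5
d(1) = d(3) - d(2) = 6 - 5 = 1
d(0) = d(2) - d(1) = 5 - 1 = 4

d(0) = 4, d(1) = 1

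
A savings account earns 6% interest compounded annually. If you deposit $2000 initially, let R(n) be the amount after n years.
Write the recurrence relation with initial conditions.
Each year the balance grows by 6%, i.e. is multiplied by 1 + 6/100 = 1.06, so R(n) = 1.06 × R(n-1). The initial deposit gives R(0) = 2000.
Unrolling gives the closed form R(n) = 2000 × (1.06)ⁿ.

R(n) = 1.06 × R(n-1), R(0) = 2000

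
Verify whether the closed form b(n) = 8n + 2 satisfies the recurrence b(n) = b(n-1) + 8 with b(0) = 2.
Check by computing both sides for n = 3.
From the recurrence with b(0) = 2:
  b(0) = 2, b(1) = 10, b(2) = 18, b(3) = 26
  so the recurrence gives b(3) = 26.
From the proposed closed form b(n) = 8n + 2:
  b(3) = 26.
Both sides give 26 at n = 3, and the initial condition(s) match, so the closed form is consistent.

Yes, the closed form is correct.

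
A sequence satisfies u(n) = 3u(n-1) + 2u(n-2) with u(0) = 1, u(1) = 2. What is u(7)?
Computing the sequence terms:
1, 2, 8, 28, 100, 356, 1268, 4516

4516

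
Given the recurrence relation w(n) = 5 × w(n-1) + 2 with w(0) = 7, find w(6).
Computing step by step:
w(0) = 7
w(1) = 5 × 7 + 2 = 37
w(2) = 5 × 37 + 2 = 187
w(3) = 5 × 187 + 2 = 937
w(4) = 5 × 937 + 2 = 4687
w(5) = 5 × 4687 + 2 = 23437
w(6) = 5 × 23437 + 2 = 117187

117187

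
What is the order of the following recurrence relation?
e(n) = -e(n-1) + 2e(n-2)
The order is the largest lag k for which e(n-k) appears. Here the deepest term is e(n-2), so the order is 2.

Order 2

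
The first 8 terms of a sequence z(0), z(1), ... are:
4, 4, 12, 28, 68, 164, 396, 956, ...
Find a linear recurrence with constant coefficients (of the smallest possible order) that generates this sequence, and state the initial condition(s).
Look for the lowest-order linear relation among consecutive terms.
Observation: z(n) - 2·z(n-1) - (1)·z(n-2) = 0 holds for the shown terms, and no order-1 relation z(n) = α·z(n-1) + β fits.
Check at n=3: 2·12 + (1)·4 = 28. ✓

z(n) = 2z(n-1) + z(n-2), z(0) = 4, z(1) = 4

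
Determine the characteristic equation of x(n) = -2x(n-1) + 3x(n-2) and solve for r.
Substitute x(n) = rⁿ and divide through by rⁿ⁻²: r² + 2r - 3 = 0
Factor: (r - 1)(r + 3) = 0, so r = 1, -3.
General solution: x(n) = A·1ⁿ + B·(-3)ⁿ

Characteristic: r² + 2r - 3 = 0, Roots: r = 1, -3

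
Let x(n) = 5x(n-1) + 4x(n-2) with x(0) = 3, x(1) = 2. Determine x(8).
Computing the sequence terms:
3, 2, 22, 118, 678, 3862, 22022, 125558, 715878

715878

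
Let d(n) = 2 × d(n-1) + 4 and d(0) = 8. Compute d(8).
Computing step by step:
d(0) = 8
d(1) = 2 × 8 + 4 = 20
d(2) = 2 × 20 + 4 = 44
d(3) = 2 × 44 + 4 = 92
d(4) = 2 × 92 + 4 = 188
d(5) = 2 × 188 + 4 = 380
d(6) = 2 × 380 + 4 = 764
d(7) = 2 × 764 + 4 = 1532
d(8) = 2 × 1532 + 4 = 3068

3068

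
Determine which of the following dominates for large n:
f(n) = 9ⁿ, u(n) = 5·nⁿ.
Comparing growth rates:
Growth-rate hierarchy: log n ≺ any polynomial ≺ any exponential cⁿ (c>1) ≺ n! ≺ nⁿ.
super-exponential nⁿ dominates exponential base 9 asymptotically.

u(n) grows faster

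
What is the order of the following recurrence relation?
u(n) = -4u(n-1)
The order is the largest lag k for which u(n-k) appears. Here the deepest term is u(n-1), so the order is 1.

Order 1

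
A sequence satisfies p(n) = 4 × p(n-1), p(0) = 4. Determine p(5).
Computing step by step:
p(0) = 4
p(1) = 4 × 4 = 16
p(2) = 4 × 16 = 64
p(3) = 4 × 64 = 256
p(4) = 4 × 256 = 1024
p(5) = 4 × 1024 = 4096

4096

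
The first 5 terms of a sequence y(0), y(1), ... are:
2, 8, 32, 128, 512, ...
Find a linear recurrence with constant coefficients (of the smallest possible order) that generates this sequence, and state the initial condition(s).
Look for the lowest-order linear relation among consecutive terms.
Observation: each term is 4× the previous.
Check at n=2: 4·8 = 32. ✓

y(n) = 4 × y(n-1), y(0) = 2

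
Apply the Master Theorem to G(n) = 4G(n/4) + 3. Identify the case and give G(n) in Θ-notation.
Master Theorem template: G(n) = a·G(n/b) + f(n).
Here: a=4, b=4, f(n)=3
Compute log_b(a) = log_4(4) = 1.
f(n) = 3 = O(n^(1-ε)) with ε = 1. Case 1: G(n) = Θ(n^log_b(a)) = Θ(n).

Case 1: G(n) = Θ(n)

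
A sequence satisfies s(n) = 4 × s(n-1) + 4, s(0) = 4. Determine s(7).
Computing step by step:
s(0) = 4
s(1) = 4 × 4 + 4 = 20
s(2) = 4 × 20 + 4 = 84
s(3) = 4 × 84 + 4 = 340
s(4) = 4 × 340 + 4 = 1364
s(5) = 4 × 1364 + 4 = 5460
s(6) = 4 × 5460 + 4 = 21844
s(7) = 4 × 21844 + 4 = 87380

87380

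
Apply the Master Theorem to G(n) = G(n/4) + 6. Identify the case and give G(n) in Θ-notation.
Master Theorem template: G(n) = a·G(n/b) + f(n).
Here: a=1, b=4, f(n)=6
Compute log_b(a) = log_4(1) = 0.
f(n) = 6 = Θ(1). Case 2: G(n) = Θ(log n).

Case 2: G(n) = Θ(log n)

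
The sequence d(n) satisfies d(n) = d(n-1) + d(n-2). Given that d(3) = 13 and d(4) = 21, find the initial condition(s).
Work backwards using d(k) = d(k+2) - d(k+1):
d(2) = d(4) - d(3) = 21 - 13 = 8
d(1) = d(3) - d(2) = 13 - 8 = 5
d(0) = d(2) - d(1) = 8 - 5 = 3

d(0) = 3, d(1) = 5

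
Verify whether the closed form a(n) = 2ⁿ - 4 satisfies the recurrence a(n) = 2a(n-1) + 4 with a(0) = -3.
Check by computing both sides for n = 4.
From the recurrence with a(0) = -3:
  a(0) = -3, a(1) = -2, a(2) = 0, a(3) = 4, a(4) = 12
  so the recurrence gives a(4) = 12.
From the proposed closed form a(n) = 2ⁿ - 4:
  a(4) = 12.
Both sides give 12 at n = 4, and the initial condition(s) match, so the closed form is consistent.

Yes, the closed form is correct.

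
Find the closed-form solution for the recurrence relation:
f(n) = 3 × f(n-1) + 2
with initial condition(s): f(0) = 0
Recurrence: f(n) = 3 × f(n-1) + 2, initial: f(0) = 0.
Try f(n) = A·3ⁿ + C. Substituting: A·3ⁿ + C = 3(A·3ⁿ⁻¹ + C) + 2 = A·3ⁿ + 3C + 2, so C = 3C + 2, giving C = -1. Then f(0) = A - 1 = 0 gives A = 1.

f(n) = 3ⁿ - 1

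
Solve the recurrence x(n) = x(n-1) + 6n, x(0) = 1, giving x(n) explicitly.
Recurrence: x(n) = x(n-1) + 6n, initial: x(0) = 1.
Telescoping: x(n) = x(0) + 6·Σᵢ₌₁ⁿ i = 1 + 6·n(n+1)/2.

x(n) = 6·n(n+1)/2 + 1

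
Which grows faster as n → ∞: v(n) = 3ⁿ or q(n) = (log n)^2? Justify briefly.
Comparing growth rates:
Growth-rate hierarchy: log n ≺ any polynomial ≺ any exponential cⁿ (c>1) ≺ n! ≺ nⁿ.
exponential base 3 dominates polylogarithmic (log n)^2 asymptotically.

v(n) grows faster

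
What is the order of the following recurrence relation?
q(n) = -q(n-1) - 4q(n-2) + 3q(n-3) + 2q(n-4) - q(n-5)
The order is the largest lag k for which q(n-k) appears. Here the deepest term is q(n-5), so the order is 5.

Order 5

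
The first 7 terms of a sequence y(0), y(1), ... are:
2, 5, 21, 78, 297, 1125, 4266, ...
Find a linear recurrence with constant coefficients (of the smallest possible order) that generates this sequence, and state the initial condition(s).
Look for the lowest-order linear relation among consecutive terms.
Observation: y(n) - 3·y(n-1) - (3)·y(n-2) = 0 holds for the shown terms, and no order-1 relation y(n) = α·y(n-1) + β fits.
Check at n=3: 3·21 + (3)·5 = 78. ✓

y(n) = 3y(n-1) + 3y(n-2), y(0) = 2, y(1) = 5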